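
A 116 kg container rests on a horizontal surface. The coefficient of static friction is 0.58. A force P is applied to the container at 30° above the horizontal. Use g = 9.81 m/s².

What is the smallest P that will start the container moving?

P ≈ 571 N

N = m g − P sin α (the pull lifts the container).
At impending slip, P cos α = μ_s N = μ_s (m g − P sin α).
Solving: P (cos α + μ_s sin α) = μ_s m g → P = 0.58×1140/(cos 30° + 0.58 sin 30°) = 660/1.156 = 571 N.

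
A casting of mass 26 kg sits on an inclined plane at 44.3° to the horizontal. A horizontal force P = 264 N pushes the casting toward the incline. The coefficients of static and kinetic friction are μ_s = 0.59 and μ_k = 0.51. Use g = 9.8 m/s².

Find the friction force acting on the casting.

f ≈ 11 N (down the incline)

Normal direction: N = m g cos θ + P sin θ = 366.7 N.
Parallel to the incline: P cos θ − m g sin θ = 188.9 − 178 = 10.99 N; the friction needed to balance this is 10.99 N acting down the slope.
The limit of static friction is μ_s N = 216.4 N.
Since 10.99 N is within the 216.4 N limit, the casting stays put and friction is exactly 11 N.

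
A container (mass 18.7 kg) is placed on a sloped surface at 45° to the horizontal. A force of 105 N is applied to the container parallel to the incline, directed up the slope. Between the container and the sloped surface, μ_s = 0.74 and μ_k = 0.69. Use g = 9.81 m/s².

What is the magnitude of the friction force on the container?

f ≈ 24.7 N (up the incline)

Perpendicular to the surface, N = m g cos θ = 18.7·9.81·cos 45° = 129.7 N.
For equilibrium along the incline the friction force must supply f = m g sin θ − P = 129.7 − 105 = 24.72 N (positive meaning up-slope).
Static friction can supply at most μ_s N = 95.99 N.
Since |24.72| ≤ 95.99 N, the container remains in static equilibrium and friction takes exactly the required value.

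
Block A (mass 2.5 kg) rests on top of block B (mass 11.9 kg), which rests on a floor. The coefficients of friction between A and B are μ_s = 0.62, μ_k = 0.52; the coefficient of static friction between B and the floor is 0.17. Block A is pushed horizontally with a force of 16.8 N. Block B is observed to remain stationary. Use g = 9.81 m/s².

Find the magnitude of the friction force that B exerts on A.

f ≈ 12.8 N

Between the blocks, N₁ = m_A g = 24.53 N.
Maximum static friction on A from B: μ_s N₁ = 0.62×24.53 = 15.21 N.
P = 16.8 N exceeds that limit, so A slips over B and the interface friction becomes kinetic: f₁ = μ_k N₁ = 0.52×24.53 = 12.8 N.
By Newton's third law B feels 12.8 N forward from A. With B stationary, the floor's static friction on B balances it: f₂ = 12.8 N (well within μ_s(m_A+m_B)g = 24.01 N).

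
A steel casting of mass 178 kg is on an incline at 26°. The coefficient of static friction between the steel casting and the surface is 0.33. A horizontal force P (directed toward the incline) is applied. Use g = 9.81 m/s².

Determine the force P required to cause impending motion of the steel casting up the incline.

At impending motion up the slope, friction acts down-slope at its limit: f = μ_s N.
Perpendicular to the incline: N = m g cos θ + P sin θ.
Along the incline: P cos θ = m g sin θ + μ_s N = m g sin θ + μ_s (m g cos θ + P sin θ).
Solving, P (cos θ − μ_s sin θ) = m g (sin θ + μ_s cos θ), so P = 178×9.81×(sin 26° + 0.33 cos 26°)/(cos 26° − 0.33 sin 26°) = 1750×0.735/0.7541 = 1700 N.

P ≈ 1700 N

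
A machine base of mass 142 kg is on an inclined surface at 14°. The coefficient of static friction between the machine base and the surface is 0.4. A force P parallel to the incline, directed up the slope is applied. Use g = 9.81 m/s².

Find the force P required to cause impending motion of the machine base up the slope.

At impending motion up the slope, friction acts down-slope at its limit: f = μ_s N.
P is parallel to the surface, so N = m g cos θ = 1350 N.
Along the incline: P = m g sin θ + μ_s N = 337 + 0.4×1350 = 878 N.

P ≈ 878 N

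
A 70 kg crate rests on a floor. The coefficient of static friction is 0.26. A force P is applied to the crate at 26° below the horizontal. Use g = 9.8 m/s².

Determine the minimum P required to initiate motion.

N = m g + P sin α (the push presses the crate into the floor).
At impending slip, P cos α = μ_s N = μ_s (m g + P sin α).
Solving: P (cos α − μ_s sin α) = μ_s m g → P = 0.26×686/(cos 26° − 0.26 sin 26°) = 178/0.7848 = 227 N.

P ≈ 227 N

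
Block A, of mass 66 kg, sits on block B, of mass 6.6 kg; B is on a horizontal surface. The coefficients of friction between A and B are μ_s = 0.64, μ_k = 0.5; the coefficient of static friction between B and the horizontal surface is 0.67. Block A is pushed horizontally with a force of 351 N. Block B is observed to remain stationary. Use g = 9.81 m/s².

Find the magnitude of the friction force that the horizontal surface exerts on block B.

Normal force at the A–B interface: N₁ = m_A g = 647.5 N.
Maximum static friction on A from B: μ_s N₁ = 0.64×647.5 = 414.4 N.
P = 351 N is within that limit, so A and B move together (both at rest); the A–B friction is simply f₁ = P = 351 N.
B experiences an equal 351 N forward from A (third law). B is in equilibrium, so the floor supplies f₂ = 351 N of static friction (limit μ_s(m_A+m_B)g = 477.2 N, not exceeded).

f ≈ 351 N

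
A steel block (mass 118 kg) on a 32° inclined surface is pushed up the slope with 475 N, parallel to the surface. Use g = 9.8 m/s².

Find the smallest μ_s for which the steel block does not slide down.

N = m g cos θ = 980.7 N.
Friction must make up the shortfall along the incline: f = m g sin θ − P = 612.8 − 475 = 137.8 N.
At the threshold f = μ_s N, so μ_s,min = 137.8/980.7 = 0.141.

μ_s,min ≈ 0.141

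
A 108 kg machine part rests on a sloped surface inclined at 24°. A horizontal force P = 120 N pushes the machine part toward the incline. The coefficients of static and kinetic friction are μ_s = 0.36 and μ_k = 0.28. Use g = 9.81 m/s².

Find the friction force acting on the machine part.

Normal direction: N = m g cos θ + P sin θ = 1017 N.
Parallel to the incline: P cos θ − m g sin θ = 109.6 − 430.9 = -321.3 N; the friction needed to balance this is 321.3 N acting up the slope.
The limit of static friction is μ_s N = 366 N.
|f_req| = 321.3 ≤ 366 N → the machine part is in equilibrium; friction equals the required value.

f ≈ 321 N (up the incline)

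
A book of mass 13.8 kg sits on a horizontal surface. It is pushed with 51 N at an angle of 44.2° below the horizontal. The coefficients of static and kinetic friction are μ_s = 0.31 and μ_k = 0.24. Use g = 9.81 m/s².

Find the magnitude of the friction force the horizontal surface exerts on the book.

Vertical equilibrium gives N = m g + P sin α = 170.9 N.
The horizontal driving force is P cos α = 36.56 N, so equilibrium needs friction f = 36.56 N.
The static-friction limit is μ_s N = 52.99 N.
Since 36.56 N does not exceed the limit, the book stays at rest and f = 36.6 N.

f ≈ 36.6 N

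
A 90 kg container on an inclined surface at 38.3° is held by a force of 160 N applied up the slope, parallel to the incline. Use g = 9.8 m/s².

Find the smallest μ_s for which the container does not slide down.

N = m g cos θ = 692.2 N.
Friction must make up the shortfall along the incline: f = m g sin θ − P = 546.6 − 160 = 386.6 N.
At the threshold f = μ_s N, so μ_s,min = 386.6/692.2 = 0.559.

μ_s,min ≈ 0.559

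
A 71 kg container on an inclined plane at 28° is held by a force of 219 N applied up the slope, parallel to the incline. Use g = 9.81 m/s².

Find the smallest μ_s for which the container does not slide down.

N = m g cos θ = 615 N.
Friction must make up the shortfall along the incline: f = m g sin θ − P = 327 − 219 = 108 N.
At the threshold f = μ_s N, so μ_s,min = 108/615 = 0.176.

μ_s,min ≈ 0.176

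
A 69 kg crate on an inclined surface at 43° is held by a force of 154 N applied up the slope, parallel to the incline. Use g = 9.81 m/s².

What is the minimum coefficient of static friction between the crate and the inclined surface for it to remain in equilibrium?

μ_s,min ≈ 0.621

N = m g cos θ = 495 N.
Friction must make up the shortfall along the incline: f = m g sin θ − P = 461.6 − 154 = 307.6 N.
At the threshold f = μ_s N, so μ_s,min = 307.6/495 = 0.621.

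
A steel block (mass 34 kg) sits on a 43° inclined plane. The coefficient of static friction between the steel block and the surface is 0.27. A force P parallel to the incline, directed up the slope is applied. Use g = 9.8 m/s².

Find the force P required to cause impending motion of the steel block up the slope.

P ≈ 293 N

At impending motion up the slope, friction acts down-slope at its limit: f = μ_s N.
P is parallel to the surface, so N = m g cos θ = 244 N.
Along the incline: P = m g sin θ + μ_s N = 227 + 0.27×244 = 293 N.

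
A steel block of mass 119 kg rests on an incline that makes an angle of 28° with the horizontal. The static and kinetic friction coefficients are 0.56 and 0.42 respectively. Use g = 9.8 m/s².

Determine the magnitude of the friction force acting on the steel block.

Normal force: N = m g cos θ = 119 × 9.8 × cos 28° = 1030 N.
Along the slope the weight component is m g sin θ = 547.5 N; friction must supply exactly this, acting up-slope.
Static friction can supply at most μ_s N = 576.6 N.
Since |547.5| ≤ 576.6 N, no slip — friction simply equals what equilibrium demands.

f ≈ 547 N (up the incline)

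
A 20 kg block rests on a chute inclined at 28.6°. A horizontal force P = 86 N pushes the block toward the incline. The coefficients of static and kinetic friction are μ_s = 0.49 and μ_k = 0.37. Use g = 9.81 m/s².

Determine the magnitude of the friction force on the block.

Resolve perpendicular to the incline: N = m g cos θ + P sin θ = 20×9.81×cos 28.6° + 86×sin 28.6° = 213.4 N.
Parallel to the incline: P cos θ − m g sin θ = 75.51 − 93.92 = -18.41 N; the friction needed to balance this is 18.41 N acting up the slope.
The limit of static friction is μ_s N = 104.6 N.
|f_req| = 18.41 ≤ 104.6 N → the block is in equilibrium; friction equals the required value.

f ≈ 18.4 N (up the incline)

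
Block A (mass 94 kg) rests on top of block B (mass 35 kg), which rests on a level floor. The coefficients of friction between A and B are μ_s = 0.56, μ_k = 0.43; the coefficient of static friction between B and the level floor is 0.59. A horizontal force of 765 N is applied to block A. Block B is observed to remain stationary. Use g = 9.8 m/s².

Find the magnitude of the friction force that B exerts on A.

f ≈ 396 N

Normal force at the A–B interface: N₁ = m_A g = 921.2 N.
Maximum static friction on A from B: μ_s N₁ = 0.56×921.2 = 515.9 N.
Since P = 765 N > 515.9 N, A slides on B; the A–B friction is kinetic: f₁ = μ_k N₁ = 0.43×921.2 = 396 N.
B experiences an equal 396 N forward from A (third law). B is in equilibrium, so the floor supplies f₂ = 396 N of static friction (limit μ_s(m_A+m_B)g = 745.9 N, not exceeded).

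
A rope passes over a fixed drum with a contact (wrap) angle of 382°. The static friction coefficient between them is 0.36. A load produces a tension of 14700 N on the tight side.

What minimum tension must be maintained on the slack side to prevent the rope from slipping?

Capstan equation at impending slip: T_tight/T_slack = e^{μβ}.
β = 382° = 6.667 rad; e^{μβ} = e^{0.36×6.667} = 11.03.
T_slack = T_tight / e^{μβ} = 14700 / 11.03 = 1330 N.

T_min ≈ 1330 N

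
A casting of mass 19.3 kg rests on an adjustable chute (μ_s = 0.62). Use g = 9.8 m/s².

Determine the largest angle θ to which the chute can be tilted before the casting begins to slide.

At the slip threshold, m g sin θ = μ_s · m g cos θ, so tan θ = μ_s.
θ_max = arctan(0.62) = 31.8°.

θ_max ≈ 31.8°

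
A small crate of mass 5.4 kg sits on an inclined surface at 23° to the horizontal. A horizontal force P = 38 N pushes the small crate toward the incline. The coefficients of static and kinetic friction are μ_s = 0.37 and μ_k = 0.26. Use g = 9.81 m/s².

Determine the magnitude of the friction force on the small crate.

f ≈ 14.3 N (down the incline)

Normal direction: N = m g cos θ + P sin θ = 63.61 N.
Along the incline, the net driving force (taking up-slope positive) is P cos θ − m g sin θ = 34.98 − 20.7 = 14.28 N, so equilibrium requires friction f = -14.28 N (down-slope).
The limit of static friction is μ_s N = 23.54 N.
|f_req| = 14.28 ≤ 23.54 N → the small crate is in equilibrium; friction equals the required value.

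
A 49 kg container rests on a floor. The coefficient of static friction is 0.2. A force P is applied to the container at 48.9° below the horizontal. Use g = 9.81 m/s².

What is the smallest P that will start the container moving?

N = m g + P sin α (the push presses the container into the floor).
At impending slip, P cos α = μ_s N = μ_s (m g + P sin α).
Solving: P (cos α − μ_s sin α) = μ_s m g → P = 0.2×481/(cos 48.9° − 0.2 sin 48.9°) = 96.1/0.5067 = 190 N.

P ≈ 190 N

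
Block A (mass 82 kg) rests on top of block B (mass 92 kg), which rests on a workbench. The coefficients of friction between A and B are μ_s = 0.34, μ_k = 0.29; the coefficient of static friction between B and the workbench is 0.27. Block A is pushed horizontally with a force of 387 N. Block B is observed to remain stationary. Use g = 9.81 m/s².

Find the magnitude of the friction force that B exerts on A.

Between the blocks, N₁ = m_A g = 804.4 N.
Maximum static friction on A from B: μ_s N₁ = 0.34×804.4 = 273.5 N.
Since P = 387 N > 273.5 N, A slides on B; the A–B friction is kinetic: f₁ = μ_k N₁ = 0.29×804.4 = 233 N.
By Newton's third law B feels 233 N forward from A. With B stationary, the floor's static friction on B balances it: f₂ = 233 N (well within μ_s(m_A+m_B)g = 460.9 N).

f ≈ 233 N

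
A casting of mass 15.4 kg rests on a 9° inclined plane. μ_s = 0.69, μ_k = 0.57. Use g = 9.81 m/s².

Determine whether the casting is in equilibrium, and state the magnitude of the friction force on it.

N = m g cos θ = 149 N.
Down-slope weight component: m g sin θ = 23.6 N.
μ_s N = 103 N.
23.6 ≤ 103 N, so it stays put; friction = 23.6 N.

f ≈ 23.6 N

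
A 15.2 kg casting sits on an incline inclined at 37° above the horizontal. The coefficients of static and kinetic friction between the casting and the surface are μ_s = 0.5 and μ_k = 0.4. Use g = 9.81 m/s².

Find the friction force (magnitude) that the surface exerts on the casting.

Normal force: N = m g cos θ = 15.2 × 9.81 × cos 37° = 119.1 N.
Along the slope the weight component is m g sin θ = 89.74 N; friction must supply exactly this, acting up-slope.
The static-friction ceiling is μ_s N = 0.5 × 119.1 = 59.54 N.
|89.74| exceeds 59.54 N, so the casting slips down-slope; friction is kinetic, f = μ_k N = 0.4×119.1 = 47.6 N.

f ≈ 47.6 N (up the incline)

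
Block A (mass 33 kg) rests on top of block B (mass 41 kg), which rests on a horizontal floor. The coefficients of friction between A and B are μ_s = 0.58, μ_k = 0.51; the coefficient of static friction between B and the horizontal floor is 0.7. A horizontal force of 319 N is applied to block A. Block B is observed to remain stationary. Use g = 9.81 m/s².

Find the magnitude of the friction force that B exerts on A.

Normal force at the A–B interface: N₁ = m_A g = 323.7 N.
So the A–B interface can sustain at most μ_s N₁ = 187.8 N of static friction.
Since P = 319 N > 187.8 N, A slides on B; the A–B friction is kinetic: f₁ = μ_k N₁ = 0.51×323.7 = 165 N.
B experiences an equal 165 N forward from A (third law). B is in equilibrium, so the floor supplies f₂ = 165 N of static friction (limit μ_s(m_A+m_B)g = 508.2 N, not exceeded).

f ≈ 165 N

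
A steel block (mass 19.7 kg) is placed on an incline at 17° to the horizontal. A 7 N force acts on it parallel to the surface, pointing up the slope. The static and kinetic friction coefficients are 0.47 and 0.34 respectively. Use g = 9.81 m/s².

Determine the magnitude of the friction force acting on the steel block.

f ≈ 49.5 N (up the incline)

The normal reaction is N = m g cos θ = 184.8 N.
Parallel to the incline, ΣF = 0 gives f = m g sin θ − P = 56.5 − 7 = 49.5 N (up-slope positive).
The static-friction ceiling is μ_s N = 0.47 × 184.8 = 86.86 N.
Since |49.5| ≤ 86.86 N, no slip — friction simply equals what equilibrium demands.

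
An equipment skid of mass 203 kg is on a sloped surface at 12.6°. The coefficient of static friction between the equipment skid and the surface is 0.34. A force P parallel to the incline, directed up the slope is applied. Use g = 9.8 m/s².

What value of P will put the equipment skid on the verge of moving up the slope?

At impending motion up the slope, friction acts down-slope at its limit: f = μ_s N.
P is parallel to the surface, so N = m g cos θ = 1940 N.
Along the incline: P = m g sin θ + μ_s N = 434 + 0.34×1940 = 1090 N.

P ≈ 1090 N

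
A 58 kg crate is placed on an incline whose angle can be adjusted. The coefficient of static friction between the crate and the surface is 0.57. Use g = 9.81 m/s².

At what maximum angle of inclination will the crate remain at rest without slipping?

At the slip threshold, m g sin θ = μ_s · m g cos θ, so tan θ = μ_s.
θ_max = arctan(0.57) = 29.7°.

θ_max ≈ 29.7°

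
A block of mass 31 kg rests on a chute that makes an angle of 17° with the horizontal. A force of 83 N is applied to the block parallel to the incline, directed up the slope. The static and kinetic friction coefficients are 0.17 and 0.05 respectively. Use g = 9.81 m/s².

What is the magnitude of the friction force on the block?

Normal force: N = m g cos θ = 31 × 9.81 × cos 17° = 290.8 N.
For equilibrium along the incline the friction force must supply f = m g sin θ − P = 88.91 − 83 = 5.913 N (positive meaning up-slope).
Maximum static friction available: μ_s N = 0.17 × 290.8 = 49.44 N.
Since |5.913| ≤ 49.44 N, the block remains in static equilibrium and friction takes exactly the required value.

f ≈ 5.91 N (up the incline)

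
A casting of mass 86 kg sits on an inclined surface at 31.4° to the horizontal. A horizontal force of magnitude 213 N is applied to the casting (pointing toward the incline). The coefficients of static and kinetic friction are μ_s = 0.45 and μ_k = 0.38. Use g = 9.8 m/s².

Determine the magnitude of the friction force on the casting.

The horizontal push has a component P sin θ into the surface, so N = m g cos θ + P sin θ = 719.4 + 111 = 830.3 N.
Along the incline, the net driving force (taking up-slope positive) is P cos θ − m g sin θ = 181.8 − 439.1 = -257.3 N, so equilibrium requires friction f = 257.3 N (up-slope).
The limit of static friction is μ_s N = 373.7 N.
|f_req| = 257.3 ≤ 373.7 N → the casting is in equilibrium; friction equals the required value.

f ≈ 257 N (up the incline)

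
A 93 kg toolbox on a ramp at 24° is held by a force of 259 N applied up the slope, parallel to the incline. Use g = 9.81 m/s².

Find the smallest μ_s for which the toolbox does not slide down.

N = m g cos θ = 833.5 N.
Friction must make up the shortfall along the incline: f = m g sin θ − P = 371.1 − 259 = 112.1 N.
At the threshold f = μ_s N, so μ_s,min = 112.1/833.5 = 0.134.

μ_s,min ≈ 0.134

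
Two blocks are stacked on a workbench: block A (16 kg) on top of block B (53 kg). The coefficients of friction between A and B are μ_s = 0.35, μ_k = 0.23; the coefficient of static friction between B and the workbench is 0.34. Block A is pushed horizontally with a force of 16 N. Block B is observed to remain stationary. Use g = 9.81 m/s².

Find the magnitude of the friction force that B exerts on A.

f ≈ 16 N

Normal force at the A–B interface: N₁ = m_A g = 157 N.
Maximum static friction on A from B: μ_s N₁ = 0.35×157 = 54.94 N.
Since P = 16 N ≤ 54.94 N, A does not slip on B; friction on A equals P = 16 N.
By Newton's third law B feels 16 N forward from A. With B stationary, the floor's static friction on B balances it: f₂ = 16 N (well within μ_s(m_A+m_B)g = 230.1 N).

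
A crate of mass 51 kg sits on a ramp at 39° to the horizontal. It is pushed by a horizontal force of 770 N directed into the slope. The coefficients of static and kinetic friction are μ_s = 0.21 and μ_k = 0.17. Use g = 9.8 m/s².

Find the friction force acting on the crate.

Resolve perpendicular to the incline: N = m g cos θ + P sin θ = 51×9.8×cos 39° + 770×sin 39° = 873 N.
Parallel to the incline: P cos θ − m g sin θ = 598.4 − 314.5 = 283.9 N; the friction needed to balance this is 283.9 N acting down the slope.
The limit of static friction is μ_s N = 183.3 N.
|f_req| = 283.9 > 183.3 N → the crate slides up the incline; f = μ_k N = 0.17 × 873 = 148 N.

f ≈ 148 N (down the incline)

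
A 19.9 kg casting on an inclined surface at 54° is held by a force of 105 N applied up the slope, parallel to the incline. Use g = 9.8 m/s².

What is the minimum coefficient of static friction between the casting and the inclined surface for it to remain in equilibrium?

N = m g cos θ = 114.6 N.
Friction must make up the shortfall along the incline: f = m g sin θ − P = 157.8 − 105 = 52.77 N.
At the threshold f = μ_s N, so μ_s,min = 52.77/114.6 = 0.46.

μ_s,min ≈ 0.46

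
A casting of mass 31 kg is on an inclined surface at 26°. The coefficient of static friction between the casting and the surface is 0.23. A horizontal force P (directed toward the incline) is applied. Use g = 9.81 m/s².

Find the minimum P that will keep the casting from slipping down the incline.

P_min ≈ 70.5 N

The casting tends to slide down (tan θ > μ_s), so at the point of impending slip friction acts up-slope at its limit: f = μ_s N.
Perpendicular to the incline: N = m g cos θ + P sin θ.
Along the incline: P cos θ + μ_s N = m g sin θ, i.e. P cos θ + μ_s (m g cos θ + P sin θ) = m g sin θ.
Solving, P (cos θ + μ_s sin θ) = m g (sin θ − μ_s cos θ), so P = 304×0.2316/0.9996 = 70.5 N.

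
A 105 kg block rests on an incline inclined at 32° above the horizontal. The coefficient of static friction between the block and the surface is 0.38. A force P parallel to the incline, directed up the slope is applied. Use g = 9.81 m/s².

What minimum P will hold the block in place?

The block tends to slide down (tan θ > μ_s), so at the point of impending slip friction acts up-slope at its limit: f = μ_s N.
P is parallel to the surface, so N = m g cos θ = 874 N.
Along the incline: P + μ_s N = m g sin θ, so P = 546 − 0.38×874 = 214 N.

P_min ≈ 214 N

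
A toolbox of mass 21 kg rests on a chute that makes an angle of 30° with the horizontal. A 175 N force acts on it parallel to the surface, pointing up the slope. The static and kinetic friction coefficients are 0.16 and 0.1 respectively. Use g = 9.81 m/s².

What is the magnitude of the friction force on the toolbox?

f ≈ 17.8 N (down the incline)

The normal reaction is N = m g cos θ = 178.4 N.
The friction needed for equilibrium is m g sin θ − P = 103 − 175 = -72 N, measured positive up-slope.
Static friction can supply at most μ_s N = 28.55 N.
Since |-72| > 28.55 N, static friction cannot hold it; the toolbox slides up the incline and kinetic friction applies: f = μ_k N = 0.1 × 178.4 = 17.8 N.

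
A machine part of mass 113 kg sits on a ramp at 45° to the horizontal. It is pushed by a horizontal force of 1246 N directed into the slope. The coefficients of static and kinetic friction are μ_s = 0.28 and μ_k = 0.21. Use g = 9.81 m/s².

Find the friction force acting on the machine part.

f ≈ 97.2 N (down the incline)

The horizontal push has a component P sin θ into the surface, so N = m g cos θ + P sin θ = 783.8 + 881.1 = 1665 N.
Parallel to the incline: P cos θ − m g sin θ = 881.1 − 783.8 = 97.21 N; the friction needed to balance this is 97.21 N acting down the slope.
Maximum static friction: μ_s N = 0.28 × 1665 = 466.2 N.
Since 97.21 N is within the 466.2 N limit, the machine part stays put and friction is exactly 97.2 N.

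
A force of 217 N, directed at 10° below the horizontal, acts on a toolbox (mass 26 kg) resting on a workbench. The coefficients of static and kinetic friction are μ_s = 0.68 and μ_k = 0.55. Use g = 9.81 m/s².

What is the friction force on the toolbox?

f ≈ 161 N

Vertical equilibrium gives N = m g + P sin α = 292.7 N.
For equilibrium, f = P cos α = 217×cos 10° = 213.7 N.
μ_s N = 0.68 × 292.7 = 199.1 N.
213.7 > 199.1 N → the toolbox slides; f = μ_k N = 0.55×292.7 = 161 N.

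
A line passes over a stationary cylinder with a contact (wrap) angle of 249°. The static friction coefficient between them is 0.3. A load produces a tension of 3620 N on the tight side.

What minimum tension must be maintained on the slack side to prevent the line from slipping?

Capstan equation at impending slip: T_tight/T_slack = e^{μβ}.
β = 249° = 4.346 rad; e^{μβ} = e^{0.3×4.346} = 3.683.
T_slack = T_tight / e^{μβ} = 3620 / 3.683 = 983 N.

T_min ≈ 983 N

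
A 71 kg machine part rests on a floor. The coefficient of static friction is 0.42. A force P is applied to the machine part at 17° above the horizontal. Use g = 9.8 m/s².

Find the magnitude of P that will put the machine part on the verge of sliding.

N = m g − P sin α (the pull lifts the machine part).
At impending slip, P cos α = μ_s N = μ_s (m g − P sin α).
Solving: P (cos α + μ_s sin α) = μ_s m g → P = 0.42×696/(cos 17° + 0.42 sin 17°) = 292/1.079 = 271 N.

P ≈ 271 N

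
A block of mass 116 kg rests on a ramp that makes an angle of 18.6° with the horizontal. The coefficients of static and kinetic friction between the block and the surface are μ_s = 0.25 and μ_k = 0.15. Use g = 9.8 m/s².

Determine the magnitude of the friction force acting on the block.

Perpendicular to the surface, N = m g cos θ = 116·9.8·cos 18.6° = 1077 N.
For equilibrium along the incline, friction must balance the weight component: f = m g sin θ = 362.6 N up the slope.
The static-friction ceiling is μ_s N = 0.25 × 1077 = 269.4 N.
|362.6| exceeds 269.4 N, so the block slips down-slope; friction is kinetic, f = μ_k N = 0.15×1077 = 162 N.

f ≈ 162 N (up the incline)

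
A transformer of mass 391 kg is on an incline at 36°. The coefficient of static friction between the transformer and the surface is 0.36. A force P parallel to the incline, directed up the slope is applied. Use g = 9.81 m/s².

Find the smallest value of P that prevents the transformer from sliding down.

P_min ≈ 1140 N

The transformer tends to slide down (tan θ > μ_s), so at the point of impending slip friction acts up-slope at its limit: f = μ_s N.
P is parallel to the surface, so N = m g cos θ = 3100 N.
Along the incline: P + μ_s N = m g sin θ, so P = 2250 − 0.36×3100 = 1140 N.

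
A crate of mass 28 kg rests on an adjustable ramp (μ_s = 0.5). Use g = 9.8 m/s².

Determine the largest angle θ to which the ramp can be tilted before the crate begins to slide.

At the slip threshold, m g sin θ = μ_s · m g cos θ, so tan θ = μ_s.
θ_max = arctan(0.5) = 26.6°.

θ_max ≈ 26.6°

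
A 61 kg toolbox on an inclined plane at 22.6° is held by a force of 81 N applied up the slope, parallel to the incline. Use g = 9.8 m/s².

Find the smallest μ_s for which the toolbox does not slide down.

N = m g cos θ = 551.9 N.
Friction must make up the shortfall along the incline: f = m g sin θ − P = 229.7 − 81 = 148.7 N.
At the threshold f = μ_s N, so μ_s,min = 148.7/551.9 = 0.269.

μ_s,min ≈ 0.269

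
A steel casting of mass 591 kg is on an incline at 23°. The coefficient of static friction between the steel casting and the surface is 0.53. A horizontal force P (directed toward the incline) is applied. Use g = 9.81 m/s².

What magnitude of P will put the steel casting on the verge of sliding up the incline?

At impending motion up the slope, friction acts down-slope at its limit: f = μ_s N.
Perpendicular to the incline: N = m g cos θ + P sin θ.
Along the incline: P cos θ = m g sin θ + μ_s N = m g sin θ + μ_s (m g cos θ + P sin θ).
Solving, P (cos θ − μ_s sin θ) = m g (sin θ + μ_s cos θ), so P = 591×9.81×(sin 23° + 0.53 cos 23°)/(cos 23° − 0.53 sin 23°) = 5800×0.8786/0.7134 = 7140 N.

P ≈ 7140 N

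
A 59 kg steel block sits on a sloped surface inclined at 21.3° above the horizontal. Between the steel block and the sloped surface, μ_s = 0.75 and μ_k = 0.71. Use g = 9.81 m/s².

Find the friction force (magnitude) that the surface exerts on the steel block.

Perpendicular to the surface, N = m g cos θ = 59·9.81·cos 21.3° = 539.3 N.
Along the slope the weight component is m g sin θ = 210.2 N; friction must supply exactly this, acting up-slope.
Static friction can supply at most μ_s N = 404.4 N.
Since |210.2| ≤ 404.4 N, no slip — friction simply equals what equilibrium demands.

f ≈ 210 N (up the incline)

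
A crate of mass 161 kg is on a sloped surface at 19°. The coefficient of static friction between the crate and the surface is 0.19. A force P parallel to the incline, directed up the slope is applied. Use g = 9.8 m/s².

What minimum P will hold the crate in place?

The crate tends to slide down (tan θ > μ_s), so at the point of impending slip friction acts up-slope at its limit: f = μ_s N.
P is parallel to the surface, so N = m g cos θ = 1490 N.
Along the incline: P + μ_s N = m g sin θ, so P = 514 − 0.19×1490 = 230 N.

P_min ≈ 230 N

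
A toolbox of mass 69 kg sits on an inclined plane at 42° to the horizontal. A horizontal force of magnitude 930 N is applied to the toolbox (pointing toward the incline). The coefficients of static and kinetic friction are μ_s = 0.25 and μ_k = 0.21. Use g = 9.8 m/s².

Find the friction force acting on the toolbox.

The horizontal push has a component P sin θ into the surface, so N = m g cos θ + P sin θ = 502.5 + 622.3 = 1125 N.
Parallel to the incline: P cos θ − m g sin θ = 691.1 − 452.5 = 238.7 N; the friction needed to balance this is 238.7 N acting down the slope.
Maximum static friction: μ_s N = 0.25 × 1125 = 281.2 N.
Since 238.7 N is within the 281.2 N limit, the toolbox stays put and friction is exactly 239 N.

f ≈ 239 N (down the incline)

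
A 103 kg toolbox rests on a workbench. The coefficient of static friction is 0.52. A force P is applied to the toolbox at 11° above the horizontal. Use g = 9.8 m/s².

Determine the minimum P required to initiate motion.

N = m g − P sin α (the pull lifts the toolbox).
At impending slip, P cos α = μ_s N = μ_s (m g − P sin α).
Solving: P (cos α + μ_s sin α) = μ_s m g → P = 0.52×1010/(cos 11° + 0.52 sin 11°) = 525/1.081 = 486 N.

P ≈ 486 N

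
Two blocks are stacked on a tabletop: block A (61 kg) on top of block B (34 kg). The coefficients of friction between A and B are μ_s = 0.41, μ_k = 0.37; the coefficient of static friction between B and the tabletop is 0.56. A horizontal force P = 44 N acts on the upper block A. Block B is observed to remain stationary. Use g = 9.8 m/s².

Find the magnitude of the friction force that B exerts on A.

The normal force B exerts on A is simply A's weight, N₁ = 597.8 N.
So the A–B interface can sustain at most μ_s N₁ = 245.1 N of static friction.
P = 44 N is within that limit, so A and B move together (both at rest); the A–B friction is simply f₁ = P = 44 N.
By Newton's third law B feels 44 N forward from A. With B stationary, the floor's static friction on B balances it: f₂ = 44 N (well within μ_s(m_A+m_B)g = 521.4 N).

f ≈ 44 N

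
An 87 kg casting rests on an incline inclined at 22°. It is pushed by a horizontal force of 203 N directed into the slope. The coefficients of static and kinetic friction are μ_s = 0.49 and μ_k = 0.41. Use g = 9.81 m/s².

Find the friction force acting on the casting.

f ≈ 131 N (up the incline)

The horizontal push has a component P sin θ into the surface, so N = m g cos θ + P sin θ = 791.3 + 76.05 = 867.4 N.
Along the incline, the net driving force (taking up-slope positive) is P cos θ − m g sin θ = 188.2 − 319.7 = -131.5 N, so equilibrium requires friction f = 131.5 N (up-slope).
Maximum static friction: μ_s N = 0.49 × 867.4 = 425 N.
|f_req| = 131.5 ≤ 425 N → the casting is in equilibrium; friction equals the required value.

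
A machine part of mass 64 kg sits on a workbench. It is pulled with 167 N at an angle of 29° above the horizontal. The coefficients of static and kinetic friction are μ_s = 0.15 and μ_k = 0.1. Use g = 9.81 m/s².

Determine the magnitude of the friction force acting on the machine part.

Vertical equilibrium gives N = m g − P sin α = 546.9 N.
Horizontally, friction must balance P cos α = 146.1 N.
The static-friction limit is μ_s N = 82.03 N.
The required friction exceeds μ_s N, so the machine part moves and f = μ_k N = 54.7 N.

f ≈ 54.7 N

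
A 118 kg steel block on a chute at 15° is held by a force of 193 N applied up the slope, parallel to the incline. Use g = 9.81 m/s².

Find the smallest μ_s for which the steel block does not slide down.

μ_s,min ≈ 0.0953

N = m g cos θ = 1118 N.
Friction must make up the shortfall along the incline: f = m g sin θ − P = 299.6 − 193 = 106.6 N.
At the threshold f = μ_s N, so μ_s,min = 106.6/1118 = 0.0953.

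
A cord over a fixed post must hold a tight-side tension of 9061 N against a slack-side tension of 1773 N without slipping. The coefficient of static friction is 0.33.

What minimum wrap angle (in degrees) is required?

β_min ≈ 283°

T₂/T₁ = e^{μβ} → β = ln(T₂/T₁)/μ.
β = ln(9061/1773)/0.33 = 1.631/0.33 = 4.943 rad.
In degrees: β = 4.943 × 180/π = 283°.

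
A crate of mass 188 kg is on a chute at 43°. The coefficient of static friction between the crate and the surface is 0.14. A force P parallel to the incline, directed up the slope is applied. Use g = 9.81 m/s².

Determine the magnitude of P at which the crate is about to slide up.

At impending motion up the slope, friction acts down-slope at its limit: f = μ_s N.
P is parallel to the surface, so N = m g cos θ = 1350 N.
Along the incline: P = m g sin θ + μ_s N = 1260 + 0.14×1350 = 1450 N.

P ≈ 1450 N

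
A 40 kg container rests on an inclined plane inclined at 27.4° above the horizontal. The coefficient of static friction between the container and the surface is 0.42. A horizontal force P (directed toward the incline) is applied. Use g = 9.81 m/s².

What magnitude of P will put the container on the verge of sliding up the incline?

At impending motion up the slope, friction acts down-slope at its limit: f = μ_s N.
Perpendicular to the incline: N = m g cos θ + P sin θ.
Along the incline: P cos θ = m g sin θ + μ_s N = m g sin θ + μ_s (m g cos θ + P sin θ).
Solving, P (cos θ − μ_s sin θ) = m g (sin θ + μ_s cos θ), so P = 40×9.81×(sin 27.4° + 0.42 cos 27.4°)/(cos 27.4° − 0.42 sin 27.4°) = 392×0.8331/0.6945 = 471 N.

P ≈ 471 N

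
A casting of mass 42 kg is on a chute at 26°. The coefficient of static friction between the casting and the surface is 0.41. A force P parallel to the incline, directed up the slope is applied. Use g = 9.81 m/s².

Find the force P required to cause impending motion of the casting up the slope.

At impending motion up the slope, friction acts down-slope at its limit: f = μ_s N.
P is parallel to the surface, so N = m g cos θ = 370 N.
Along the incline: P = m g sin θ + μ_s N = 181 + 0.41×370 = 332 N.

P ≈ 332 N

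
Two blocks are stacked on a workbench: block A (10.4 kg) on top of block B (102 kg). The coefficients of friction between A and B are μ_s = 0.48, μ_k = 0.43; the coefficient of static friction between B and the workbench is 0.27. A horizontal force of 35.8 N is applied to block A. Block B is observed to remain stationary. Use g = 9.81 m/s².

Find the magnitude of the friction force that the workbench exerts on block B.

The normal force B exerts on A is simply A's weight, N₁ = 102 N.
Maximum static friction on A from B: μ_s N₁ = 0.48×102 = 48.97 N.
P = 35.8 N is within that limit, so A and B move together (both at rest); the A–B friction is simply f₁ = P = 35.8 N.
By Newton's third law B feels 35.8 N forward from A. With B stationary, the floor's static friction on B balances it: f₂ = 35.8 N (well within μ_s(m_A+m_B)g = 297.7 N).

f ≈ 35.8 N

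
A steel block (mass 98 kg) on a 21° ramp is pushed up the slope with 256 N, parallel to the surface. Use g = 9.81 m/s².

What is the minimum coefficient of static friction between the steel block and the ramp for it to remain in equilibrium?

N = m g cos θ = 897.5 N.
Friction must make up the shortfall along the incline: f = m g sin θ − P = 344.5 − 256 = 88.53 N.
At the threshold f = μ_s N, so μ_s,min = 88.53/897.5 = 0.0986.

μ_s,min ≈ 0.0986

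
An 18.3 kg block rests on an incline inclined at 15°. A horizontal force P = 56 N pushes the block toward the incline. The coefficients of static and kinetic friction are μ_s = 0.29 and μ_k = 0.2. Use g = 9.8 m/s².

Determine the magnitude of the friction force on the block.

f ≈ 7.68 N (down the incline)

The horizontal push has a component P sin θ into the surface, so N = m g cos θ + P sin θ = 173.2 + 14.49 = 187.7 N.
Along the incline, the net driving force (taking up-slope positive) is P cos θ − m g sin θ = 54.09 − 46.42 = 7.675 N, so equilibrium requires friction f = -7.675 N (down-slope).
Maximum static friction: μ_s N = 0.29 × 187.7 = 54.44 N.
|f_req| = 7.675 ≤ 54.44 N → the block is in equilibrium; friction equals the required value.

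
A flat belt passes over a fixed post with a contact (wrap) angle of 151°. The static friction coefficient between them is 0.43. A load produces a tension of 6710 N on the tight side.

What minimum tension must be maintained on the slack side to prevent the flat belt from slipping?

Capstan equation at impending slip: T_tight/T_slack = e^{μβ}.
β = 151° = 2.635 rad; e^{μβ} = e^{0.43×2.635} = 3.106.
T_slack = T_tight / e^{μβ} = 6710 / 3.106 = 2160 N.

T_min ≈ 2160 N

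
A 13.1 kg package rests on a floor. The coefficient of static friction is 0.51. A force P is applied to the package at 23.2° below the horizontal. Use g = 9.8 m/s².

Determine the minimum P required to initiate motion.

P ≈ 91.2 N

N = m g + P sin α (the push presses the package into the floor).
At impending slip, P cos α = μ_s N = μ_s (m g + P sin α).
Solving: P (cos α − μ_s sin α) = μ_s m g → P = 0.51×128/(cos 23.2° − 0.51 sin 23.2°) = 65.5/0.7182 = 91.2 N.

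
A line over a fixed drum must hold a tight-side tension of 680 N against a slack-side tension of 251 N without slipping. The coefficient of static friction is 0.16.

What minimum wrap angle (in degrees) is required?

β_min ≈ 357°

T₂/T₁ = e^{μβ} → β = ln(T₂/T₁)/μ.
β = ln(680/251)/0.16 = 0.9966/0.16 = 6.229 rad.
In degrees: β = 6.229 × 180/π = 357°.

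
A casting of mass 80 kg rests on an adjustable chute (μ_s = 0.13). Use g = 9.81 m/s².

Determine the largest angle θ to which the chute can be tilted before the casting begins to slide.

At the slip threshold, m g sin θ = μ_s · m g cos θ, so tan θ = μ_s.
θ_max = arctan(0.13) = 7.41°.

θ_max ≈ 7.41°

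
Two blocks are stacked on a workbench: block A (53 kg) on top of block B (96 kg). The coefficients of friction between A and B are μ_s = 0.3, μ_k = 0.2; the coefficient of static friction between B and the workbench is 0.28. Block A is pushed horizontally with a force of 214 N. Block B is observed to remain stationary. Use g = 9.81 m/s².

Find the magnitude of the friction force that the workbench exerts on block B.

f ≈ 104 N

The normal force B exerts on A is simply A's weight, N₁ = 519.9 N.
Maximum static friction on A from B: μ_s N₁ = 0.3×519.9 = 156 N.
P = 214 N exceeds that limit, so A slips over B and the interface friction becomes kinetic: f₁ = μ_k N₁ = 0.2×519.9 = 104 N.
By Newton's third law B feels 104 N forward from A. With B stationary, the floor's static friction on B balances it: f₂ = 104 N (well within μ_s(m_A+m_B)g = 409.3 N).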